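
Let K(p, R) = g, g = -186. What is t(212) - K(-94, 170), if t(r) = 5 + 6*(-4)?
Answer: 167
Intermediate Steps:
t(r) = -19 (t(r) = 5 - 24 = -19)
K(p, R) = -186
t(212) - K(-94, 170) = -19 - 1*(-186) = -19 + 186 = 167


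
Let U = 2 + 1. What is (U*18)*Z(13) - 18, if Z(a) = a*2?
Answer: 1386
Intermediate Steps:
U = 3
Z(a) = 2*a
(U*18)*Z(13) - 18 = (3*18)*(2*13) - 18 = 54*26 - 18 = 1404 - 18 = 1386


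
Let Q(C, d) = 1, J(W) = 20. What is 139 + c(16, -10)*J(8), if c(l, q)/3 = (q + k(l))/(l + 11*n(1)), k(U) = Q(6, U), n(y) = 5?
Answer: 9329/71 ≈ 131.39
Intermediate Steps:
k(U) = 1
c(l, q) = 3*(1 + q)/(55 + l) (c(l, q) = 3*((q + 1)/(l + 11*5)) = 3*((1 + q)/(l + 55)) = 3*((1 + q)/(55 + l)) = 3*(1 + q)/(55 + l))
139 + c(16, -10)*J(8) = 139 + (3*(1 - 10)/(55 + 16))*20 = 139 + (3*(-9)/71)*20 = 139 + (3*(1/71)*(-9))*20 = 139 - 27/71*20 = 139 - 540/71 = 9329/71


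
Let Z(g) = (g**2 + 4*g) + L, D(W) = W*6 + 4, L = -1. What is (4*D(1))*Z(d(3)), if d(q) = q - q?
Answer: -40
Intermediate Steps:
D(W) = 4 + 6*W (D(W) = 6*W + 4 = 4 + 6*W)
d(q) = 0
Z(g) = -1 + g**2 + 4*g (Z(g) = (g**2 + 4*g) - 1 = -1 + g**2 + 4*g)
(4*D(1))*Z(d(3)) = (4*(4 + 6*1))*(-1 + 0**2 + 4*0) = (4*(4 + 6))*(-1 + 0 + 0) = (4*10)*(-1) = 40*(-1) = -40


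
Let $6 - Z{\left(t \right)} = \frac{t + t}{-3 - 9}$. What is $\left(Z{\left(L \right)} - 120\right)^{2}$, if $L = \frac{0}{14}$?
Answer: $12996$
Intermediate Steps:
$L = 0$ ($L = 0 \cdot \frac{1}{14} = 0$)
$Z{\left(t \right)} = 6 + \frac{t}{6}$ ($Z{\left(t \right)} = 6 - \frac{t + t}{-3 - 9} = 6 - \frac{2 t}{-12} = 6 - 2 t \left(- \frac{1}{12}\right) = 6 - - \frac{t}{6} = 6 + \frac{t}{6}$)
$\left(Z{\left(L \right)} - 120\right)^{2} = \left(\left(6 + \frac{1}{6} \cdot 0\right) - 120\right)^{2} = \left(\left(6 + 0\right) - 120\right)^{2} = \left(6 - 120\right)^{2} = \left(-114\right)^{2} = 12996$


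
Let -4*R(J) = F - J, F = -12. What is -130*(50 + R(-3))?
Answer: -13585/2 ≈ -6792.5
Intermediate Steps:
R(J) = 3 + J/4 (R(J) = -(-12 - J)/4 = 3 + J/4)
-130*(50 + R(-3)) = -130*(50 + (3 + (¼)*(-3))) = -130*(50 + (3 - ¾)) = -130*(50 + 9/4) = -130*209/4 = -13585/2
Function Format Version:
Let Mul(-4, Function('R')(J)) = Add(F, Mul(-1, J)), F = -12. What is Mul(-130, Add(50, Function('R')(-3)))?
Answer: Rational(-13585, 2) ≈ -6792.5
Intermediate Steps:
Function('R')(J) = Add(3, Mul(Rational(1, 4), J)) (Function('R')(J) = Mul(Rational(-1, 4), Add(-12, Mul(-1, J))) = Add(3, Mul(Rational(1, 4), J)))
Mul(-130, Add(50, Function('R')(-3))) = Mul(-130, Add(50, Add(3, Mul(Rational(1, 4), -3)))) = Mul(-130, Add(50, Add(3, Rational(-3, 4)))) = Mul(-130, Add(50, Rational(9, 4))) = Mul(-130, Rational(209, 4)) = Rational(-13585, 2)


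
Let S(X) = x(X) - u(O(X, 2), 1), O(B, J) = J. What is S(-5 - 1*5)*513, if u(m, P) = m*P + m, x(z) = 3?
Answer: -513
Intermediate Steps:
u(m, P) = m + P*m (u(m, P) = P*m + m = m + P*m)
S(X) = -1 (S(X) = 3 - 2*(1 + 1) = 3 - 2*2 = 3 - 1*4 = 3 - 4 = -1)
S(-5 - 1*5)*513 = -1*513 = -513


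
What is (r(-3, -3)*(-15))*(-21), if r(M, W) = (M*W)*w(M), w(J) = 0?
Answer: 0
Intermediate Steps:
r(M, W) = 0 (r(M, W) = (M*W)*0 = 0)
(r(-3, -3)*(-15))*(-21) = (0*(-15))*(-21) = 0*(-21) = 0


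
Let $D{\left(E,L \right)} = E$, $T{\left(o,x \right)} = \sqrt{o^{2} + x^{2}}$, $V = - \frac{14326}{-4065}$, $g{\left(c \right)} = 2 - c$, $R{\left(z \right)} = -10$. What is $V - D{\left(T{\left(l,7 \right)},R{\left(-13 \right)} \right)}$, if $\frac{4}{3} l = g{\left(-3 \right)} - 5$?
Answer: $- \frac{14129}{4065} \approx -3.4758$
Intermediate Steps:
$l = 0$ ($l = \frac{3 \left(\left(2 - -3\right) - 5\right)}{4} = \frac{3 \left(\left(2 + 3\right) - 5\right)}{4} = \frac{3 \left(5 - 5\right)}{4} = \frac{3}{4} \cdot 0 = 0$)
$V = \frac{14326}{4065}$ ($V = \left(-14326\right) \left(- \frac{1}{4065}\right) = \frac{14326}{4065} \approx 3.5242$)
$V - D{\left(T{\left(l,7 \right)},R{\left(-13 \right)} \right)} = \frac{14326}{4065} - \sqrt{0^{2} + 7^{2}} = \frac{14326}{4065} - \sqrt{0 + 49} = \frac{14326}{4065} - \sqrt{49} = \frac{14326}{4065} - 7 = - \frac{14129}{4065}$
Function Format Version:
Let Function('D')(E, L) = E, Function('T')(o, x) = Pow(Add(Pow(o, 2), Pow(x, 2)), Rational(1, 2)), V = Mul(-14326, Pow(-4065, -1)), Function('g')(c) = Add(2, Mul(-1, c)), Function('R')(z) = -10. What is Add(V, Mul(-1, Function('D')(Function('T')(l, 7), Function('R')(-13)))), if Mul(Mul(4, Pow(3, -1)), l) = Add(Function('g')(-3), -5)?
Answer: Rational(-14129, 4065) ≈ -3.4758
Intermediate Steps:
l = 0 (l = Mul(Rational(3, 4), Add(Add(2, Mul(-1, -3)), -5)) = Mul(Rational(3, 4), Add(Add(2, 3), -5)) = Mul(Rational(3, 4), Add(5, -5)) = Mul(Rational(3, 4), 0) = 0)
V = Rational(14326, 4065) (V = Mul(-14326, Rational(-1, 4065)) = Rational(14326, 4065) ≈ 3.5242)
Add(V, Mul(-1, Function('D')(Function('T')(l, 7), Function('R')(-13)))) = Add(Rational(14326, 4065), Mul(-1, Pow(Add(Pow(0, 2), Pow(7, 2)), Rational(1, 2)))) = Add(Rational(14326, 4065), Mul(-1, Pow(Add(0, 49), Rational(1, 2)))) = Add(Rational(14326, 4065), Mul(-1, Pow(49, Rational(1, 2)))) = Add(Rational(14326, 4065), Mul(-1, 7)) = Add(Rational(14326, 4065), -7) = Rational(-14129, 4065)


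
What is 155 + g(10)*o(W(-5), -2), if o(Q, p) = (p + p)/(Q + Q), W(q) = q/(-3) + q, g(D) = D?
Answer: 161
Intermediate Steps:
W(q) = 2*q/3 (W(q) = -q/3 + q = 2*q/3)
o(Q, p) = p/Q (o(Q, p) = (2*p)/((2*Q)) = (2*p)*(1/(2*Q)) = p/Q)
155 + g(10)*o(W(-5), -2) = 155 + 10*(-2/((⅔)*(-5))) = 155 + 10*(-2/(-10/3)) = 155 + 10*(-2*(-3/10)) = 155 + 10*(⅗) = 155 + 6 = 161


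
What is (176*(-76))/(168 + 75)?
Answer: -13376/243 ≈ -55.045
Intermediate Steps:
(176*(-76))/(168 + 75) = -13376/243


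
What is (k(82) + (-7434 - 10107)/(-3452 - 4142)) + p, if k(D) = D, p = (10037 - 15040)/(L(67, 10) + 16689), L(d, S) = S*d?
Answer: 11076089609/131824246 ≈ 84.022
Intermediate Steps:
p = -5003/17359 (p = (10037 - 15040)/(10*67 + 16689) = -5003/(670 + 16689) = -5003/17359 ≈ -0.28821)
(k(82) + (-7434 - 10107)/(-3452 - 4142)) + p = (82 + (-7434 - 10107)/(-3452 - 4142)) - 5003/17359 = (82 - 17541/(-7594)) - 5003/17359 = (82 - 17541*(-1/7594)) - 5003/17359 = (82 + 17541/7594) - 5003/17359 = 640249/7594 - 5003/17359 = 11076089609/131824246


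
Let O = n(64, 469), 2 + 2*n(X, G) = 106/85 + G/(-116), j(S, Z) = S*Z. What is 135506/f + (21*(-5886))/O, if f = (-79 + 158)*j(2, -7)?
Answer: 64035201683/1245277 ≈ 51422.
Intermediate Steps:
f = -1106 (f = (-79 + 158)*(2*(-7)) = 79*(-14) = -1106)
n(X, G) = -32/85 - G/232 (n(X, G) = -1 + (106/85 + G/(-116))/2 = -1 + (106*(1/85) + G*(-1/116))/2 = -1 + (106/85 - G/116)/2 = -1 + (53/85 - G/232) = -32/85 - G/232)
O = -47289/19720 (O = -32/85 - 1/232*469 = -32/85 - 469/232 = -47289/19720 ≈ -2.3980)
135506/f + (21*(-5886))/O = 135506/(-1106) + (21*(-5886))/(-47289/19720) = 135506*(-1/1106) - 123606*(-19720/47289) = -9679/79 + 812503440/15763 = 64035201683/1245277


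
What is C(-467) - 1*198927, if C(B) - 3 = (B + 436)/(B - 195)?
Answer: -131687657/662 ≈ -1.9892e+5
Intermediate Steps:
C(B) = 3 + (436 + B)/(-195 + B) (C(B) = 3 + (B + 436)/(B - 195) = 3 + (436 + B)/(-195 + B))
C(-467) - 1*198927 = (-149 + 4*(-467))/(-195 - 467) - 1*198927 = (-149 - 1868)/(-662) - 198927 = -1/662*(-2017) - 198927 = 2017/662 - 198927 = -131687657/662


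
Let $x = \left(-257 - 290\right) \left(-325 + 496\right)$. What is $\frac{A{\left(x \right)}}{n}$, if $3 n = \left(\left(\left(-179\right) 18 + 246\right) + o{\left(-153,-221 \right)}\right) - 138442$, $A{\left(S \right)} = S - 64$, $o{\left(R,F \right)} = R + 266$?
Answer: $\frac{280803}{141305} \approx 1.9872$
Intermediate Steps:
$o{\left(R,F \right)} = 266 + R$
$x = -93537$ ($x = \left(-547\right) 171 = -93537$)
$A{\left(S \right)} = -64 + S$
$n = - \frac{141305}{3}$ ($n = \frac{\left(\left(\left(-179\right) 18 + 246\right) + \left(266 - 153\right)\right) - 138442}{3} = \frac{\left(\left(-3222 + 246\right) + 113\right) - 138442}{3} = \frac{\left(-2976 + 113\right) - 138442}{3} = \frac{-2863 - 138442}{3} = \frac{1}{3} \left(-141305\right) = - \frac{141305}{3} \approx -47102.0$)
$\frac{A{\left(x \right)}}{n} = \frac{-64 - 93537}{- \frac{141305}{3}} = \left(-93601\right) \left(- \frac{3}{141305}\right) = \frac{280803}{141305}$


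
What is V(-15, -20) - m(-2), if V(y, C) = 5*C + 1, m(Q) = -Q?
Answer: -101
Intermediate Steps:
V(y, C) = 1 + 5*C
V(-15, -20) - m(-2) = (1 + 5*(-20)) - (-1)*(-2) = (1 - 100) - 1*2 = -99 - 2 = -101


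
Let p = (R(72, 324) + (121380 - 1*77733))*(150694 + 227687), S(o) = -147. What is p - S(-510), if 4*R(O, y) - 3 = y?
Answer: 66184513203/4 ≈ 1.6546e+10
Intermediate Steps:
R(O, y) = ¾ + y/4
p = 66184512615/4 (p = ((¾ + (¼)*324) + (121380 - 1*77733))*(150694 + 227687) = ((¾ + 81) + (121380 - 77733))*378381 = (327/4 + 43647)*378381 = (174915/4)*378381 = 66184512615/4 ≈ 1.6546e+10)
p - S(-510) = 66184512615/4 - 1*(-147) = 66184512615/4 + 147 = 66184513203/4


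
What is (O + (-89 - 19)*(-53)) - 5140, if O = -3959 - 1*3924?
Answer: -7299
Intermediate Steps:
O = -7883 (O = -3959 - 3924 = -7883)
(O + (-89 - 19)*(-53)) - 5140 = (-7883 + (-89 - 19)*(-53)) - 5140 = (-7883 - 108*(-53)) - 5140 = (-7883 + 5724) - 5140 = -2159 - 5140 = -7299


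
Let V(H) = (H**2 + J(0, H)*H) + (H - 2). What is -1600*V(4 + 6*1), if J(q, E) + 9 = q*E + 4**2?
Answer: -284800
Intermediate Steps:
J(q, E) = 7 + E*q (J(q, E) = -9 + (q*E + 4**2) = -9 + (E*q + 16) = -9 + (16 + E*q) = 7 + E*q)
V(H) = -2 + H**2 + 8*H (V(H) = (H**2 + (7 + H*0)*H) + (H - 2) = (H**2 + (7 + 0)*H) + (-2 + H) = (H**2 + 7*H) + (-2 + H) = -2 + H**2 + 8*H)
-1600*V(4 + 6*1) = -1600*(-2 + (4 + 6*1)**2 + 8*(4 + 6*1)) = -1600*(-2 + (4 + 6)**2 + 8*(4 + 6)) = -1600*(-2 + 10**2 + 8*10) = -1600*(-2 + 100 + 80) = -1600*178 = -284800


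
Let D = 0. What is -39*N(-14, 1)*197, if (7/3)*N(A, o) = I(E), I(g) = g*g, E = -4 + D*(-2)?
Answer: -368784/7 ≈ -52683.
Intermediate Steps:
E = -4 (E = -4 + 0*(-2) = -4 + 0 = -4)
I(g) = g²
N(A, o) = 48/7 (N(A, o) = (3/7)*(-4)² = (3/7)*16 = 48/7)
-39*N(-14, 1)*197 = -39*48/7*197 = -1872/7*197 = -368784/7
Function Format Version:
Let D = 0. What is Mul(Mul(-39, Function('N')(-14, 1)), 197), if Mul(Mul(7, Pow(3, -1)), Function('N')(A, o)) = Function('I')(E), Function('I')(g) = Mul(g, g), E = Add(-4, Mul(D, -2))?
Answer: Rational(-368784, 7) ≈ -52683.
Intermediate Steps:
E = -4 (E = Add(-4, Mul(0, -2)) = Add(-4, 0) = -4)
Function('I')(g) = Pow(g, 2)
Function('N')(A, o) = Rational(48, 7) (Function('N')(A, o) = Mul(Rational(3, 7), Pow(-4, 2)) = Mul(Rational(3, 7), 16) = Rational(48, 7))
Mul(Mul(-39, Function('N')(-14, 1)), 197) = Mul(Mul(-39, Rational(48, 7)), 197) = Mul(Rational(-1872, 7), 197) = Rational(-368784, 7)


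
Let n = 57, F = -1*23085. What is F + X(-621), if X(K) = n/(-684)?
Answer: -277021/12 ≈ -23085.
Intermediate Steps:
F = -23085
X(K) = -1/12 (X(K) = 57/(-684) = 57*(-1/684) = -1/12)
F + X(-621) = -23085 - 1/12 = -277021/12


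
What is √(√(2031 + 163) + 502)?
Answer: √(502 + √2194) ≈ 23.427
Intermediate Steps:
√(√(2031 + 163) + 502) = √(√2194 + 502) = √(502 + √2194)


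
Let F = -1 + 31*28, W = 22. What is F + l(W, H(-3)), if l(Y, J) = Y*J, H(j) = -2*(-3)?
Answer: 999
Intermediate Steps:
H(j) = 6
l(Y, J) = J*Y
F = 867 (F = -1 + 868 = 867)
F + l(W, H(-3)) = 867 + 6*22 = 867 + 132 = 999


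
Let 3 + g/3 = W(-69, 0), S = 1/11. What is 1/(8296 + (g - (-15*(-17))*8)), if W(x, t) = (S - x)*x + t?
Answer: -11/88603 ≈ -0.00012415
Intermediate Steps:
S = 1/11 ≈ 0.090909
W(x, t) = t + x*(1/11 - x) (W(x, t) = (1/11 - x)*x + t = x*(1/11 - x) + t = t + x*(1/11 - x))
g = -157419/11 (g = -9 + 3*(0 - 1*(-69)² + (1/11)*(-69)) = -9 + 3*(0 - 1*4761 - 69/11) = -9 + 3*(0 - 4761 - 69/11) = -9 + 3*(-52440/11) = -9 - 157320/11 = -157419/11 ≈ -14311.)
1/(8296 + (g - (-15*(-17))*8)) = 1/(8296 + (-157419/11 - (-15*(-17))*8)) = 1/(8296 + (-157419/11 - 255*8)) = 1/(8296 + (-157419/11 - 1*2040)) = 1/(8296 + (-157419/11 - 2040)) = 1/(8296 - 179859/11) = 1/(-88603/11) = -11/88603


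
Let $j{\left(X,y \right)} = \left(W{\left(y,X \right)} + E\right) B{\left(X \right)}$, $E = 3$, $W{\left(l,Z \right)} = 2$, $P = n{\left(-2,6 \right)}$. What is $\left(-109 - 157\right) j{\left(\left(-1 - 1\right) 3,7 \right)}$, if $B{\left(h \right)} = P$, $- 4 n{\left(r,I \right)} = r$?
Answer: $-665$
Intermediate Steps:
$n{\left(r,I \right)} = - \frac{r}{4}$
$P = \frac{1}{2}$ ($P = \left(- \frac{1}{4}\right) \left(-2\right) = \frac{1}{2} \approx 0.5$)
$B{\left(h \right)} = \frac{1}{2}$
$j{\left(X,y \right)} = \frac{5}{2}$ ($j{\left(X,y \right)} = \left(2 + 3\right) \frac{1}{2} = 5 \cdot \frac{1}{2} = \frac{5}{2}$)
$\left(-109 - 157\right) j{\left(\left(-1 - 1\right) 3,7 \right)} = \left(-109 - 157\right) \frac{5}{2} = \left(-266\right) \frac{5}{2} = -665$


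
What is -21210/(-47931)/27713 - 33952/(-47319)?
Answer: 2147611712926/2993066009817 ≈ 0.71753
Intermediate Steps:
-21210/(-47931)/27713 - 33952/(-47319) = -21210*(-1/47931)*(1/27713) - 33952*(-1/47319) = (7070/15977)*(1/27713) + 33952/47319 = 1010/63252943 + 33952/47319 = 2147611712926/2993066009817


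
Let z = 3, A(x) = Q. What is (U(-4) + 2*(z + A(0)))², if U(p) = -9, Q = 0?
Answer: 9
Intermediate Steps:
A(x) = 0
(U(-4) + 2*(z + A(0)))² = (-9 + 2*(3 + 0))² = (-9 + 2*3)² = (-9 + 6)² = (-3)² = 9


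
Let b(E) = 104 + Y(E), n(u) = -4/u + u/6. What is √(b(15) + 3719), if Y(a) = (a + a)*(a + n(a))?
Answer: 2*√1085 ≈ 65.879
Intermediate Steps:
n(u) = -4/u + u/6 (n(u) = -4/u + u*(⅙) = -4/u + u/6)
Y(a) = 2*a*(-4/a + 7*a/6) (Y(a) = (a + a)*(a + (-4/a + a/6)) = (2*a)*(-4/a + 7*a/6) = 2*a*(-4/a + 7*a/6))
b(E) = 96 + 7*E²/3 (b(E) = 104 + (-8 + 7*E²/3) = 96 + 7*E²/3)
√(b(15) + 3719) = √((96 + (7/3)*15²) + 3719) = √((96 + (7/3)*225) + 3719) = √((96 + 525) + 3719) = √(621 + 3719) = √4340 = 2*√1085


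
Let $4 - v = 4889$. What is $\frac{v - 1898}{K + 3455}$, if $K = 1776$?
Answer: $- \frac{6783}{5231} \approx -1.2967$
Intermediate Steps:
$v = -4885$ ($v = 4 - 4889 = -4885$)
$\frac{v - 1898}{K + 3455} = \frac{-4885 - 1898}{1776 + 3455} = - \frac{6783}{5231}$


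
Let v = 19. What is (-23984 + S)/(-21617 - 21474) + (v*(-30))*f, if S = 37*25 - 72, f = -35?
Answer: 859688581/43091 ≈ 19951.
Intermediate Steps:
S = 853 (S = 925 - 72 = 853)
(-23984 + S)/(-21617 - 21474) + (v*(-30))*f = (-23984 + 853)/(-21617 - 21474) + (19*(-30))*(-35) = -23131/(-43091) - 570*(-35) = -23131*(-1/43091) + 19950 = 23131/43091 + 19950 = 859688581/43091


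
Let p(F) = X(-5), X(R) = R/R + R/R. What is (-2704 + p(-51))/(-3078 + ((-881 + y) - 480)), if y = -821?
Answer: 1351/2630 ≈ 0.51369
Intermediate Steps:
X(R) = 2 (X(R) = 1 + 1 = 2)
p(F) = 2
(-2704 + p(-51))/(-3078 + ((-881 + y) - 480)) = (-2704 + 2)/(-3078 + ((-881 - 821) - 480)) = -2702/(-3078 + (-1702 - 480)) = -2702/(-3078 - 2182) = -2702/(-5260) = -2702*(-1/5260) = 1351/2630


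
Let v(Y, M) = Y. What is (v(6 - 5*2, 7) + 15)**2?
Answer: 121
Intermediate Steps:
(v(6 - 5*2, 7) + 15)**2 = ((6 - 5*2) + 15)**2 = ((6 - 10) + 15)**2 = (-4 + 15)**2 = 11**2 = 121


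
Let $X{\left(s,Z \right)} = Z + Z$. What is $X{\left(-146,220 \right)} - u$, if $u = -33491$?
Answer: $33931$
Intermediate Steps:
$X{\left(s,Z \right)} = 2 Z$
$X{\left(-146,220 \right)} - u = 2 \cdot 220 - -33491 = 440 + 33491 = 33931$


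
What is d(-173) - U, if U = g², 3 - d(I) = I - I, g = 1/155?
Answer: 72074/24025 ≈ 3.0000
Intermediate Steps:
g = 1/155 ≈ 0.0064516
d(I) = 3 (d(I) = 3 - (I - I) = 3 - 1*0 = 3 + 0 = 3)
U = 1/24025 (U = (1/155)² = 1/24025 ≈ 4.1623e-5)
d(-173) - U = 3 - 1*1/24025 = 3 - 1/24025 = 72074/24025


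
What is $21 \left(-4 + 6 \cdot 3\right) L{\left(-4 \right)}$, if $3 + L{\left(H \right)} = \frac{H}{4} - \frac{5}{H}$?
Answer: $- \frac{1617}{2} \approx -808.5$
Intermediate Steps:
$L{\left(H \right)} = -3 - \frac{5}{H} + \frac{H}{4}$ ($L{\left(H \right)} = -3 + \left(\frac{H}{4} - \frac{5}{H}\right) = -3 + \left(- \frac{5}{H} + \frac{H}{4}\right) = -3 - \frac{5}{H} + \frac{H}{4}$)
$21 \left(-4 + 6 \cdot 3\right) L{\left(-4 \right)} = 21 \left(-4 + 6 \cdot 3\right) \left(-3 - \frac{5}{-4} + \frac{1}{4} \left(-4\right)\right) = 21 \left(-4 + 18\right) \left(-3 - - \frac{5}{4} - 1\right) = 21 \cdot 14 \left(-3 + \frac{5}{4} - 1\right) = 294 \left(- \frac{11}{4}\right) = - \frac{1617}{2}$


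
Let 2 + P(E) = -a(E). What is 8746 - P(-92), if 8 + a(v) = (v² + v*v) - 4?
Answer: 25664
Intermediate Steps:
a(v) = -12 + 2*v² (a(v) = -8 + ((v² + v*v) - 4) = -8 + ((v² + v²) - 4) = -8 + (2*v² - 4) = -8 + (-4 + 2*v²) = -12 + 2*v²)
P(E) = 10 - 2*E² (P(E) = -2 - (-12 + 2*E²) = -2 + (12 - 2*E²) = 10 - 2*E²)
8746 - P(-92) = 8746 - (10 - 2*(-92)²) = 8746 - (10 - 2*8464) = 8746 - (10 - 16928) = 8746 - 1*(-16918) = 8746 + 16918 = 25664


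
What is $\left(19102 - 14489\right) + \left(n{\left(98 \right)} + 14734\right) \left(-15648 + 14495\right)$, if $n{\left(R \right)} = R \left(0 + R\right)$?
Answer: $-28057101$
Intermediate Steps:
$n{\left(R \right)} = R^{2}$ ($n{\left(R \right)} = R R = R^{2}$)
$\left(19102 - 14489\right) + \left(n{\left(98 \right)} + 14734\right) \left(-15648 + 14495\right) = \left(19102 - 14489\right) + \left(98^{2} + 14734\right) \left(-15648 + 14495\right) = 4613 + \left(9604 + 14734\right) \left(-1153\right) = 4613 + 24338 \left(-1153\right) = 4613 - 28061714 = -28057101$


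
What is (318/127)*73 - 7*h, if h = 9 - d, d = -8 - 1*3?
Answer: 5434/127 ≈ 42.787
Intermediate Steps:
d = -11 (d = -8 - 3 = -11)
h = 20 (h = 9 - 1*(-11) = 9 + 11 = 20)
(318/127)*73 - 7*h = (318/127)*73 - 7*20 = (318*(1/127))*73 - 140 = (318/127)*73 - 140 = 23214/127 - 140 = 5434/127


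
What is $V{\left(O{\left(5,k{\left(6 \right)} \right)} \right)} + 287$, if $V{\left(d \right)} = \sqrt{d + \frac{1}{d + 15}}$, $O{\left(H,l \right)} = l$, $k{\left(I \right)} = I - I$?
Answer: $287 + \frac{\sqrt{15}}{15} \approx 287.26$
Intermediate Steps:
$k{\left(I \right)} = 0$
$V{\left(d \right)} = \sqrt{d + \frac{1}{15 + d}}$
$V{\left(O{\left(5,k{\left(6 \right)} \right)} \right)} + 287 = \sqrt{\frac{1 + 0 \left(15 + 0\right)}{15 + 0}} + 287 = \sqrt{\frac{1 + 0 \cdot 15}{15}} + 287 = \sqrt{\frac{1 + 0}{15}} + 287 = \sqrt{\frac{1}{15} \cdot 1} + 287 = \sqrt{\frac{1}{15}} + 287 = \frac{\sqrt{15}}{15} + 287 = 287 + \frac{\sqrt{15}}{15}$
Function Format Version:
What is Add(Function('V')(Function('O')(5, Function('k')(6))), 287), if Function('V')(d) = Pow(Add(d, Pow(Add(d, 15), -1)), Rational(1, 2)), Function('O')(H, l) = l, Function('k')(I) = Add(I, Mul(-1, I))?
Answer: Add(287, Mul(Rational(1, 15), Pow(15, Rational(1, 2)))) ≈ 287.26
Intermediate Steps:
Function('k')(I) = 0
Function('V')(d) = Pow(Add(d, Pow(Add(15, d), -1)), Rational(1, 2))
Add(Function('V')(Function('O')(5, Function('k')(6))), 287) = Add(Pow(Mul(Pow(Add(15, 0), -1), Add(1, Mul(0, Add(15, 0)))), Rational(1, 2)), 287) = Add(Pow(Mul(Pow(15, -1), Add(1, Mul(0, 15))), Rational(1, 2)), 287) = Add(Pow(Mul(Rational(1, 15), Add(1, 0)), Rational(1, 2)), 287) = Add(Pow(Mul(Rational(1, 15), 1), Rational(1, 2)), 287) = Add(Pow(Rational(1, 15), Rational(1, 2)), 287) = Add(Mul(Rational(1, 15), Pow(15, Rational(1, 2))), 287) = Add(287, Mul(Rational(1, 15), Pow(15, Rational(1, 2))))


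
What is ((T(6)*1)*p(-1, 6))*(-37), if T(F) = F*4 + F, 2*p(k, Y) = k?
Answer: 555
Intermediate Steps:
p(k, Y) = k/2
T(F) = 5*F (T(F) = 4*F + F = 5*F)
((T(6)*1)*p(-1, 6))*(-37) = (((5*6)*1)*((½)*(-1)))*(-37) = ((30*1)*(-½))*(-37) = (30*(-½))*(-37) = -15*(-37) = 555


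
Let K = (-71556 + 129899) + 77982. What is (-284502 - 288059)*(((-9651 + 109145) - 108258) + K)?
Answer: -73036453721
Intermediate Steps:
K = 136325 (K = 58343 + 77982 = 136325)
(-284502 - 288059)*(((-9651 + 109145) - 108258) + K) = (-284502 - 288059)*(((-9651 + 109145) - 108258) + 136325) = -572561*((99494 - 108258) + 136325) = -572561*(-8764 + 136325) = -572561*127561 = -73036453721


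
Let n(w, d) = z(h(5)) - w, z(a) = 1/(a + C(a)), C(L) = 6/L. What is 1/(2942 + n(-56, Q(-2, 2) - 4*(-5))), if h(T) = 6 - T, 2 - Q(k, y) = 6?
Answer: 7/20987 ≈ 0.00033354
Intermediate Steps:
Q(k, y) = -4 (Q(k, y) = 2 - 1*6 = 2 - 6 = -4)
z(a) = 1/(a + 6/a)
n(w, d) = 1/7 - w (n(w, d) = (6 - 1*5)/(6 + (6 - 1*5)**2) - w = (6 - 5)/(6 + (6 - 5)**2) - w = 1/(6 + 1**2) - w = 1/(6 + 1) - w = 1/7 - w)
1/(2942 + n(-56, Q(-2, 2) - 4*(-5))) = 1/(2942 + (1/7 - 1*(-56))) = 1/(2942 + (1/7 + 56)) = 1/(2942 + 393/7) = 1/(20987/7) = 7/20987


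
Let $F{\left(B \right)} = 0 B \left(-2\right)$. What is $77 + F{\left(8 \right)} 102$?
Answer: $77$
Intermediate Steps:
$F{\left(B \right)} = 0$ ($F{\left(B \right)} = 0 \left(-2\right) = 0$)
$77 + F{\left(8 \right)} 102 = 77 + 0 \cdot 102 = 77 + 0 = 77$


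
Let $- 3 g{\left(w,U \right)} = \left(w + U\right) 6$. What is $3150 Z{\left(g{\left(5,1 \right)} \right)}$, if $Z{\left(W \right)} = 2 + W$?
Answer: $-31500$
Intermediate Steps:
$g{\left(w,U \right)} = - 2 U - 2 w$ ($g{\left(w,U \right)} = - \frac{\left(w + U\right) 6}{3} = - \frac{\left(U + w\right) 6}{3} = - \frac{6 U + 6 w}{3} = - 2 U - 2 w$)
$3150 Z{\left(g{\left(5,1 \right)} \right)} = 3150 \left(2 - 12\right) = 3150 \left(-10\right) = -31500$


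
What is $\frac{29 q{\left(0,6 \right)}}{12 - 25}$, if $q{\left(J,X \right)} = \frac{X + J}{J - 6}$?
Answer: $\frac{29}{13} \approx 2.2308$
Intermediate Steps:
$q{\left(J,X \right)} = \frac{J + X}{-6 + J}$
$\frac{29 q{\left(0,6 \right)}}{12 - 25} = \frac{29 \frac{0 + 6}{-6 + 0}}{12 - 25} = \frac{29 \frac{1}{-6} \cdot 6}{-13} = 29 \left(\left(- \frac{1}{6}\right) 6\right) \left(- \frac{1}{13}\right) = 29 \left(-1\right) \left(- \frac{1}{13}\right) = \left(-29\right) \left(- \frac{1}{13}\right) = \frac{29}{13}$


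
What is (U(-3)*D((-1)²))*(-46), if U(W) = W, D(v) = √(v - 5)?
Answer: 276*I ≈ 276.0*I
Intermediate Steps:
D(v) = √(-5 + v)
(U(-3)*D((-1)²))*(-46) = -3*√(-5 + (-1)²)*(-46) = -3*√(-5 + 1)*(-46) = -6*I*(-46) = 276*I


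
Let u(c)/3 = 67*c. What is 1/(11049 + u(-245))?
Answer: -1/38196 ≈ -2.6181e-5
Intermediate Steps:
u(c) = 201*c (u(c) = 3*(67*c) = 201*c)
1/(11049 + u(-245)) = 1/(11049 + 201*(-245)) = 1/(11049 - 49245) = 1/(-38196) = -1/38196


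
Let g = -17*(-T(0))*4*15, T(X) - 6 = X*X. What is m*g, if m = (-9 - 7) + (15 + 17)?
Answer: 97920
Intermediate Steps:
T(X) = 6 + X² (T(X) = 6 + X*X = 6 + X²)
m = 16 (m = -16 + 32 = 16)
g = 6120 (g = -17*(-(6 + 0²))*4*15 = -17*(-(6 + 0))*4*15 = -17*(-1*6)*4*15 = -(-102)*4*15 = -17*(-24)*15 = 408*15 = 6120)
m*g = 16*6120 = 97920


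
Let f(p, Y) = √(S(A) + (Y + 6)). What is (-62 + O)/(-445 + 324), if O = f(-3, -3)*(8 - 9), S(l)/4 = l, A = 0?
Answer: 62/121 + √3/121 ≈ 0.52671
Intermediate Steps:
S(l) = 4*l
f(p, Y) = √(6 + Y) (f(p, Y) = √(4*0 + (Y + 6)) = √(0 + (6 + Y)) = √(6 + Y))
O = -√3 (O = √(6 - 3)*(8 - 9) = √3*(-1) = -√3 ≈ -1.7320)
(-62 + O)/(-445 + 324) = (-62 - √3)/(-445 + 324) = (-62 - √3)/(-121) = (-62 - √3)*(-1/121) = 62/121 + √3/121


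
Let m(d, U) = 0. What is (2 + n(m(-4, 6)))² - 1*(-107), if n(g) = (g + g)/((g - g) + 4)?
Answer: 111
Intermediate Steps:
n(g) = g/2 (n(g) = (2*g)/(0 + 4) = (2*g)/4 = (2*g)*(¼) = g/2)
(2 + n(m(-4, 6)))² - 1*(-107) = (2 + (½)*0)² - 1*(-107) = (2 + 0)² + 107 = 2² + 107 = 4 + 107 = 111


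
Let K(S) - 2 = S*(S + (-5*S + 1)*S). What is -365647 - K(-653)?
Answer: -1393443852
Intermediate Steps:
K(S) = 2 + S*(S + S*(1 - 5*S)) (K(S) = 2 + S*(S + (-5*S + 1)*S) = 2 + S*(S + (1 - 5*S)*S) = 2 + S*(S + S*(1 - 5*S)))
-365647 - K(-653) = -365647 - (2 - 5*(-653)**3 + 2*(-653)**2) = -365647 - (2 - 5*(-278445077) + 2*426409) = -365647 - (2 + 1392225385 + 852818) = -365647 - 1*1393078205 = -365647 - 1393078205 = -1393443852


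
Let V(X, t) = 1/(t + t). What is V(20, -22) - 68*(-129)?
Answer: 385967/44 ≈ 8772.0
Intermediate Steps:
V(X, t) = 1/(2*t)
V(20, -22) - 68*(-129) = (½)/(-22) - 68*(-129) = (½)*(-1/22) + 8772 = -1/44 + 8772 = 385967/44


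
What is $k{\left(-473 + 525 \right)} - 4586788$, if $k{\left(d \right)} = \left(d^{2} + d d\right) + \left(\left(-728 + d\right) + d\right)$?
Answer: $-4582004$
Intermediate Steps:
$k{\left(d \right)} = -728 + 2 d + 2 d^{2}$ ($k{\left(d \right)} = \left(d^{2} + d^{2}\right) + \left(-728 + 2 d\right) = 2 d^{2} + \left(-728 + 2 d\right) = -728 + 2 d + 2 d^{2}$)
$k{\left(-473 + 525 \right)} - 4586788 = \left(-728 + 2 \left(-473 + 525\right) + 2 \left(-473 + 525\right)^{2}\right) - 4586788 = \left(-728 + 2 \cdot 52 + 2 \cdot 52^{2}\right) - 4586788 = \left(-728 + 104 + 2 \cdot 2704\right) - 4586788 = \left(-728 + 104 + 5408\right) - 4586788 = 4784 - 4586788 = -4582004$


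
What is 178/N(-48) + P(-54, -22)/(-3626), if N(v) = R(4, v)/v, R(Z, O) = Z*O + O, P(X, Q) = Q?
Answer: 322769/9065 ≈ 35.606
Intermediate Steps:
R(Z, O) = O + O*Z (R(Z, O) = O*Z + O = O + O*Z)
N(v) = 5 (N(v) = (v*(1 + 4))/v = (v*5)/v = (5*v)/v = 5)
178/N(-48) + P(-54, -22)/(-3626) = 178/5 - 22/(-3626) = 178*(1/5) - 22*(-1/3626) = 178/5 + 11/1813 = 322769/9065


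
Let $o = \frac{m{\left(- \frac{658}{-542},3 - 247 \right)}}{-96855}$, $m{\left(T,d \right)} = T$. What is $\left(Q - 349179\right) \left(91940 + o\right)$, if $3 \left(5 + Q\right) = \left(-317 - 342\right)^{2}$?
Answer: $- \frac{1479954161381710541}{78743115} \approx -1.8795 \cdot 10^{10}$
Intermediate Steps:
$Q = \frac{434266}{3}$ ($Q = -5 + \frac{\left(-317 - 342\right)^{2}}{3} = -5 + \frac{\left(-659\right)^{2}}{3} = -5 + \frac{1}{3} \cdot 434281 = -5 + \frac{434281}{3} = \frac{434266}{3} \approx 1.4476 \cdot 10^{5}$)
$o = - \frac{329}{26247705}$ ($o = \frac{\left(-658\right) \frac{1}{-542}}{-96855} = \left(-658\right) \left(- \frac{1}{542}\right) \left(- \frac{1}{96855}\right) = \frac{329}{271} \left(- \frac{1}{96855}\right) = - \frac{329}{26247705} \approx -1.2534 \cdot 10^{-5}$)
$\left(Q - 349179\right) \left(91940 + o\right) = \left(\frac{434266}{3} - 349179\right) \left(91940 - \frac{329}{26247705}\right) = \left(\frac{434266}{3} - 349179\right) \frac{2413213997371}{26247705} = \left(- \frac{613271}{3}\right) \frac{2413213997371}{26247705} = - \frac{1479954161381710541}{78743115}$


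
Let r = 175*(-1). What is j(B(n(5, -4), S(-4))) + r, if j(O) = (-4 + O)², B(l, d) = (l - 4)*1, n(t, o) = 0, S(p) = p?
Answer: -111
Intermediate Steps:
r = -175
B(l, d) = -4 + l (B(l, d) = (-4 + l)*1 = -4 + l)
j(B(n(5, -4), S(-4))) + r = (-4 + (-4 + 0))² - 175 = (-4 - 4)² - 175 = (-8)² - 175 = 64 - 175 = -111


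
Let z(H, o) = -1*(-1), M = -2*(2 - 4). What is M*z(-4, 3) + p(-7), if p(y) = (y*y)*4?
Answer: 200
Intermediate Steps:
M = 4 (M = -2*(-2) = 4)
z(H, o) = 1
p(y) = 4*y² (p(y) = y²*4 = 4*y²)
M*z(-4, 3) + p(-7) = 4*1 + 4*(-7)² = 4 + 4*49 = 4 + 196 = 200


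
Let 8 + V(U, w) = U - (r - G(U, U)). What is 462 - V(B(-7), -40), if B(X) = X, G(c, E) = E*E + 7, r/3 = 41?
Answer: 544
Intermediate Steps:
r = 123 (r = 3*41 = 123)
G(c, E) = 7 + E² (G(c, E) = E² + 7 = 7 + E²)
V(U, w) = -124 + U + U² (V(U, w) = -8 + (U - (123 - (7 + U²))) = -8 + (U - (123 + (-7 - U²))) = -8 + (U - (116 - U²)) = -8 + (U + (-116 + U²)) = -8 + (-116 + U + U²) = -124 + U + U²)
462 - V(B(-7), -40) = 462 - (-124 - 7 + (-7)²) = 462 - (-124 - 7 + 49) = 462 - 1*(-82) = 462 + 82 = 544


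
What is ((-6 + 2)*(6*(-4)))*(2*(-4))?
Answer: -768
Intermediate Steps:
((-6 + 2)*(6*(-4)))*(2*(-4)) = -4*(-24)*(-8) = 96*(-8) = -768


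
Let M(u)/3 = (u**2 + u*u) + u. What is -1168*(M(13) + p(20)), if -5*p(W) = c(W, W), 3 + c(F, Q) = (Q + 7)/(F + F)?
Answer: -30761178/25 ≈ -1.2304e+6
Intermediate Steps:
M(u) = 3*u + 6*u**2 (M(u) = 3*((u**2 + u*u) + u) = 3*((u**2 + u**2) + u) = 3*(2*u**2 + u) = 3*(u + 2*u**2) = 3*u + 6*u**2)
c(F, Q) = -3 + (7 + Q)/(2*F) (c(F, Q) = -3 + (Q + 7)/(F + F) = -3 + (7 + Q)/((2*F)) = -3 + (7 + Q)*(1/(2*F)) = -3 + (7 + Q)/(2*F))
p(W) = -(7 - 5*W)/(10*W) (p(W) = -(7 + W - 6*W)/(10*W) = -(7 - 5*W)/(10*W))
-1168*(M(13) + p(20)) = -1168*(3*13*(1 + 2*13) + (1/10)*(-7 + 5*20)/20) = -1168*(3*13*(1 + 26) + (1/10)*(1/20)*(-7 + 100)) = -1168*(3*13*27 + (1/10)*(1/20)*93) = -1168*(1053 + 93/200) = -1168*210693/200 = -30761178/25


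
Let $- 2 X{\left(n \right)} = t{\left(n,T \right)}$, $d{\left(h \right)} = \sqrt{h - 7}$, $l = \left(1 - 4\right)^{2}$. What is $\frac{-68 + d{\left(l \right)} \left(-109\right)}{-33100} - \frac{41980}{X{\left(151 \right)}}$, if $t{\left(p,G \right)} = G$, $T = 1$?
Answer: $\frac{694769017}{8275} + \frac{109 \sqrt{2}}{33100} \approx 83960.0$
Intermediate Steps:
$l = 9$ ($l = \left(-3\right)^{2} = 9$)
$d{\left(h \right)} = \sqrt{-7 + h}$
$X{\left(n \right)} = - \frac{1}{2}$ ($X{\left(n \right)} = \left(- \frac{1}{2}\right) 1 = - \frac{1}{2}$)
$\frac{-68 + d{\left(l \right)} \left(-109\right)}{-33100} - \frac{41980}{X{\left(151 \right)}} = \frac{-68 + \sqrt{-7 + 9} \left(-109\right)}{-33100} - \frac{41980}{- \frac{1}{2}} = \left(-68 + \sqrt{2} \left(-109\right)\right) \left(- \frac{1}{33100}\right) - -83960 = \left(-68 - 109 \sqrt{2}\right) \left(- \frac{1}{33100}\right) + 83960 = \left(\frac{17}{8275} + \frac{109 \sqrt{2}}{33100}\right) + 83960 = \frac{694769017}{8275} + \frac{109 \sqrt{2}}{33100}$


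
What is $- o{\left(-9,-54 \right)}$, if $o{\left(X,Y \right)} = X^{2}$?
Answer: $-81$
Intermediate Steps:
$- o{\left(-9,-54 \right)} = - \left(-9\right)^{2} = \left(-1\right) 81 = -81$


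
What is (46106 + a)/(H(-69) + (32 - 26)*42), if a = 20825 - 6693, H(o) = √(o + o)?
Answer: 2529996/10607 - 30119*I*√138/31821 ≈ 238.52 - 11.119*I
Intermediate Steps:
H(o) = √2*√o (H(o) = √(2*o) = √2*√o)
a = 14132
(46106 + a)/(H(-69) + (32 - 26)*42) = (46106 + 14132)/(√2*√(-69) + (32 - 26)*42) = 60238/(√2*(I*√69) + 6*42) = 60238/(I*√138 + 252) = 60238/(252 + I*√138)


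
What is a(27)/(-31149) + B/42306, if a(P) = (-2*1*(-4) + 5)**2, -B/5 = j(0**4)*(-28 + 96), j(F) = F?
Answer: -169/31149 ≈ -0.0054255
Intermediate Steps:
B = 0 (B = -5*0**4*(-28 + 96) = -0*68 = -5*0 = 0)
a(P) = 169 (a(P) = (-2*(-4) + 5)**2 = (8 + 5)**2 = 13**2 = 169)
a(27)/(-31149) + B/42306 = 169/(-31149) + 0/42306 = 169*(-1/31149) + 0*(1/42306) = -169/31149 + 0 = -169/31149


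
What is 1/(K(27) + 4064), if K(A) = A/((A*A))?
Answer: 27/109729 ≈ 0.00024606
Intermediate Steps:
K(A) = 1/A (K(A) = A/(A²) = A/A² = 1/A)
1/(K(27) + 4064) = 1/(1/27 + 4064) = 1/(109729/27) = 27/109729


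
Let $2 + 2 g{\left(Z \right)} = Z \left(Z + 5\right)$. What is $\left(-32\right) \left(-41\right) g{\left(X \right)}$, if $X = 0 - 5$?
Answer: $-1312$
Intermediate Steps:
$X = -5$ ($X = 0 - 5 = -5$)
$g{\left(Z \right)} = -1 + \frac{Z \left(5 + Z\right)}{2}$ ($g{\left(Z \right)} = -1 + \frac{Z \left(Z + 5\right)}{2} = -1 + \frac{Z \left(5 + Z\right)}{2}$)
$\left(-32\right) \left(-41\right) g{\left(X \right)} = \left(-32\right) \left(-41\right) \left(-1 + \frac{\left(-5\right)^{2}}{2} + \frac{5}{2} \left(-5\right)\right) = 1312 \left(-1 + \frac{1}{2} \cdot 25 - \frac{25}{2}\right) = 1312 \left(-1 + \frac{25}{2} - \frac{25}{2}\right) = 1312 \left(-1\right) = -1312$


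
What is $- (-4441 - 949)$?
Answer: $5390$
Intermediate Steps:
$- (-4441 - 949) = \left(-1\right) \left(-5390\right) = 5390$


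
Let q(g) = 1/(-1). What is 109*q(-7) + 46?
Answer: -63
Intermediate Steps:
q(g) = -1
109*q(-7) + 46 = 109*(-1) + 46 = -109 + 46 = -63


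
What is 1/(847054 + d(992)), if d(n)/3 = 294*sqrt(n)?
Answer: 423527/358364389154 - 882*sqrt(62)/179182194577 ≈ 1.1431e-6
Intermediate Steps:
d(n) = 882*sqrt(n) (d(n) = 3*(294*sqrt(n)) = 882*sqrt(n))
1/(847054 + d(992)) = 1/(847054 + 882*sqrt(992)) = 1/(847054 + 882*(4*sqrt(62))) = 1/(847054 + 3528*sqrt(62))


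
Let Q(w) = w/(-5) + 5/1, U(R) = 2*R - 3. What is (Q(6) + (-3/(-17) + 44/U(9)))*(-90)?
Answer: -10572/17 ≈ -621.88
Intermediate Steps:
U(R) = -3 + 2*R
Q(w) = 5 - w/5 (Q(w) = w*(-⅕) + 5*1 = -w/5 + 5 = 5 - w/5)
(Q(6) + (-3/(-17) + 44/U(9)))*(-90) = ((5 - ⅕*6) + (-3/(-17) + 44/(-3 + 2*9)))*(-90) = ((5 - 6/5) + (-3*(-1/17) + 44/(-3 + 18)))*(-90) = (19/5 + (3/17 + 44/15))*(-90) = (19/5 + 793/255)*(-90) = (1762/255)*(-90) = -10572/17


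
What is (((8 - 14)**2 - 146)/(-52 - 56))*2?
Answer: 55/27 ≈ 2.0370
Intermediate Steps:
(((8 - 14)**2 - 146)/(-52 - 56))*2 = (((-6)**2 - 146)/(-108))*2 = ((36 - 146)*(-1/108))*2 = -110*(-1/108)*2 = (55/54)*2 = 55/27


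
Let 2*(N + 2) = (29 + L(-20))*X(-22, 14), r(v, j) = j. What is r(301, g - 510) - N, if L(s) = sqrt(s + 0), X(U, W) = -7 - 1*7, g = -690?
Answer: -995 + 14*I*sqrt(5) ≈ -995.0 + 31.305*I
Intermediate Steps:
X(U, W) = -14 (X(U, W) = -7 - 7 = -14)
L(s) = sqrt(s)
N = -205 - 14*I*sqrt(5) (N = -2 + ((29 + sqrt(-20))*(-14))/2 = -2 + ((29 + 2*I*sqrt(5))*(-14))/2 = -2 + (-406 - 28*I*sqrt(5))/2 = -2 + (-203 - 14*I*sqrt(5)) = -205 - 14*I*sqrt(5) ≈ -205.0 - 31.305*I)
r(301, g - 510) - N = (-690 - 510) - (-205 - 14*I*sqrt(5)) = -1200 + (205 + 14*I*sqrt(5)) = -995 + 14*I*sqrt(5)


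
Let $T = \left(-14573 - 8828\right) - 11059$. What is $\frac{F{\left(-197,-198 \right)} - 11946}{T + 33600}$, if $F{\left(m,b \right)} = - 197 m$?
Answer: $- \frac{26863}{860} \approx -31.236$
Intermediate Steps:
$T = -34460$ ($T = -23401 - 11059 = -34460$)
$\frac{F{\left(-197,-198 \right)} - 11946}{T + 33600} = \frac{\left(-197\right) \left(-197\right) - 11946}{-34460 + 33600} = \frac{38809 - 11946}{-860} = 26863 \left(- \frac{1}{860}\right) = - \frac{26863}{860}$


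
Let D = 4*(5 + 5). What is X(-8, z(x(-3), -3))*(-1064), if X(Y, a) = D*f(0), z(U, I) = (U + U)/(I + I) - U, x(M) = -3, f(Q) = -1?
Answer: 42560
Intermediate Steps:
D = 40 (D = 4*10 = 40)
z(U, I) = -U + U/I (z(U, I) = (2*U)/((2*I)) - U = (2*U)*(1/(2*I)) - U = U/I - U = -U + U/I)
X(Y, a) = -40 (X(Y, a) = 40*(-1) = -40)
X(-8, z(x(-3), -3))*(-1064) = -40*(-1064) = 42560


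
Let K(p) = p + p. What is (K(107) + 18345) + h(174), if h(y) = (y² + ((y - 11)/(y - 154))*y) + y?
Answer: 504271/10 ≈ 50427.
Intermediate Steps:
K(p) = 2*p
h(y) = y + y² + y*(-11 + y)/(-154 + y) (h(y) = (y² + ((-11 + y)/(-154 + y))*y) + y = (y² + y*(-11 + y)/(-154 + y)) + y = y + y² + y*(-11 + y)/(-154 + y))
(K(107) + 18345) + h(174) = (2*107 + 18345) + 174*(-165 + 174² - 152*174)/(-154 + 174) = (214 + 18345) + 174*(-165 + 30276 - 26448)/20 = 18559 + 174*(1/20)*3663 = 18559 + 318681/10 = 504271/10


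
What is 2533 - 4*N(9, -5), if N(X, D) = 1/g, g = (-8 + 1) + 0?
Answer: 17735/7 ≈ 2533.6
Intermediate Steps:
g = -7 (g = -7 + 0 = -7)
N(X, D) = -1/7 (N(X, D) = 1/(-7) = -1/7)
2533 - 4*N(9, -5) = 2533 - 4*(-1)/7 = 2533 - 1*(-4/7) = 2533 + 4/7 = 17735/7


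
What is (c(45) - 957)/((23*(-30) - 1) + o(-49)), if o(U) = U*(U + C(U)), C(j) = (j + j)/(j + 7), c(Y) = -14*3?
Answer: -2997/4787 ≈ -0.62607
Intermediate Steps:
c(Y) = -42
C(j) = 2*j/(7 + j) (C(j) = (2*j)/(7 + j) = 2*j/(7 + j))
o(U) = U*(U + 2*U/(7 + U))
(c(45) - 957)/((23*(-30) - 1) + o(-49)) = (-42 - 957)/((23*(-30) - 1) + (-49)**2*(9 - 49)/(7 - 49)) = -999/((-690 - 1) + 2401*(-40)/(-42)) = -999/(-691 + 2401*(-1/42)*(-40)) = -999/(-691 + 6860/3) = -999/4787/3 = -999*3/4787 = -2997/4787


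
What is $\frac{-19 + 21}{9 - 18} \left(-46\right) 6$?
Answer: $\frac{184}{3} \approx 61.333$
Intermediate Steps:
$\frac{-19 + 21}{9 - 18} \left(-46\right) 6 = \frac{2}{-9} \left(-46\right) 6 = 2 \left(- \frac{1}{9}\right) \left(-46\right) 6 = \left(- \frac{2}{9}\right) \left(-46\right) 6 = \frac{92}{9} \cdot 6 = \frac{184}{3}$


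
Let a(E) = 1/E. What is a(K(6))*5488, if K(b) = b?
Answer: 2744/3 ≈ 914.67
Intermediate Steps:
a(E) = 1/E
a(K(6))*5488 = 5488/6 = (⅙)*5488 = 2744/3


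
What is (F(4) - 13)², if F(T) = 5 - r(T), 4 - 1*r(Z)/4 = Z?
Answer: 64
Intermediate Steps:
r(Z) = 16 - 4*Z
F(T) = -11 + 4*T (F(T) = 5 - (16 - 4*T) = 5 + (-16 + 4*T) = -11 + 4*T)
(F(4) - 13)² = ((-11 + 4*4) - 13)² = ((-11 + 16) - 13)² = (5 - 13)² = (-8)² = 64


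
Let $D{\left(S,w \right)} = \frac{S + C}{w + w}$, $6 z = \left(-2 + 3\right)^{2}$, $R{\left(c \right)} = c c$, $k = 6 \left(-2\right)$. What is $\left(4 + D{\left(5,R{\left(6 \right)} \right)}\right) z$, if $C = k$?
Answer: $\frac{281}{432} \approx 0.65046$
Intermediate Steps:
$k = -12$
$C = -12$
$R{\left(c \right)} = c^{2}$
$z = \frac{1}{6}$ ($z = \frac{\left(-2 + 3\right)^{2}}{6} = \frac{1^{2}}{6} = \frac{1}{6} \cdot 1 = \frac{1}{6} \approx 0.16667$)
$D{\left(S,w \right)} = \frac{-12 + S}{2 w}$ ($D{\left(S,w \right)} = \frac{S - 12}{w + w} = \frac{-12 + S}{2 w}$)
$\left(4 + D{\left(5,R{\left(6 \right)} \right)}\right) z = \left(4 + \frac{-12 + 5}{2 \cdot 6^{2}}\right) \frac{1}{6} = \left(4 + \frac{1}{2} \cdot \frac{1}{36} \left(-7\right)\right) \frac{1}{6} = \left(4 - \frac{7}{72}\right) \frac{1}{6} = \frac{281}{72} \cdot \frac{1}{6} = \frac{281}{432}$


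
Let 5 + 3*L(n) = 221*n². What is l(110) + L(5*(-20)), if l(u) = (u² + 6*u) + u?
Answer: 749535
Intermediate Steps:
l(u) = u² + 7*u
L(n) = -5/3 + 221*n²/3 (L(n) = -5/3 + (221*n²)/3 = -5/3 + 221*n²/3)
l(110) + L(5*(-20)) = 110*(7 + 110) + (-5/3 + 221*(5*(-20))²/3) = 110*117 + (-5/3 + (221/3)*(-100)²) = 12870 + (-5/3 + (221/3)*10000) = 12870 + (-5/3 + 2210000/3) = 12870 + 736665 = 749535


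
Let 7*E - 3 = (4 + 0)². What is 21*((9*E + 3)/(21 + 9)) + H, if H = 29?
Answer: 241/5 ≈ 48.200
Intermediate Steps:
E = 19/7 (E = 3/7 + (4 + 0)²/7 = 3/7 + (⅐)*4² = 3/7 + (⅐)*16 = 3/7 + 16/7 = 19/7 ≈ 2.7143)
21*((9*E + 3)/(21 + 9)) + H = 21*((9*(19/7) + 3)/(21 + 9)) + 29 = 21*((171/7 + 3)/30) + 29 = 21*((192/7)*(1/30)) + 29 = 21*(32/35) + 29 = 96/5 + 29 = 241/5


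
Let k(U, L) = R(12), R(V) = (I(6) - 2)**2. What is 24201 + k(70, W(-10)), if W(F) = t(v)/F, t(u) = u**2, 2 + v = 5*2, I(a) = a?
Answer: 24217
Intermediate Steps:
R(V) = 16 (R(V) = (6 - 2)**2 = 4**2 = 16)
v = 8 (v = -2 + 5*2 = -2 + 10 = 8)
W(F) = 64/F (W(F) = 8**2/F = 64/F)
k(U, L) = 16
24201 + k(70, W(-10)) = 24201 + 16 = 24217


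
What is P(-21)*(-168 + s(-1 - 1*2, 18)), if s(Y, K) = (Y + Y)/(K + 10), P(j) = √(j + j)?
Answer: -2355*I*√42/14 ≈ -1090.2*I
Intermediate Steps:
P(j) = √2*√j (P(j) = √(2*j) = √2*√j)
s(Y, K) = 2*Y/(10 + K) (s(Y, K) = (2*Y)/(10 + K) = 2*Y/(10 + K))
P(-21)*(-168 + s(-1 - 1*2, 18)) = (√2*√(-21))*(-168 + 2*(-1 - 1*2)/(10 + 18)) = (√2*(I*√21))*(-168 + 2*(-1 - 2)/28) = (I*√42)*(-168 + 2*(-3)*(1/28)) = (I*√42)*(-168 - 3/14) = (I*√42)*(-2355/14) = -2355*I*√42/14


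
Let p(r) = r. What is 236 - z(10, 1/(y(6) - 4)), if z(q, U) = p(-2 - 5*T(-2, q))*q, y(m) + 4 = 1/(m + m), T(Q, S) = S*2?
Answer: 1256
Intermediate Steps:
T(Q, S) = 2*S
y(m) = -4 + 1/(2*m) (y(m) = -4 + 1/(m + m) = -4 + 1/(2*m))
z(q, U) = q*(-2 - 10*q) (z(q, U) = (-2 - 10*q)*q = q*(-2 - 10*q))
236 - z(10, 1/(y(6) - 4)) = 236 - (-2)*10*(1 + 5*10) = 236 - (-2)*10*(1 + 50) = 236 - (-2)*10*51 = 236 - 1*(-1020) = 236 + 1020 = 1256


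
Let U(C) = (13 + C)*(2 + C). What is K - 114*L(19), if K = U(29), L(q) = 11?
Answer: 48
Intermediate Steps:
U(C) = (2 + C)*(13 + C)
K = 1302 (K = 26 + 29² + 15*29 = 26 + 841 + 435 = 1302)
K - 114*L(19) = 1302 - 114*11 = 1302 - 1254 = 48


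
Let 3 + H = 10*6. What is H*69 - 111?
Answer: 3822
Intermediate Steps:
H = 57 (H = -3 + 10*6 = -3 + 60 = 57)
H*69 - 111 = 57*69 - 111 = 3933 - 111 = 3822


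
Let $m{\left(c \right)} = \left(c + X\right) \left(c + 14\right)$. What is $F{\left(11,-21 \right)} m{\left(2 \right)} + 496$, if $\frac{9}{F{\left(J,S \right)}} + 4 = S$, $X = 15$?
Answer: $\frac{9952}{25} \approx 398.08$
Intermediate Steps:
$m{\left(c \right)} = \left(14 + c\right) \left(15 + c\right)$ ($m{\left(c \right)} = \left(c + 15\right) \left(c + 14\right) = \left(15 + c\right) \left(14 + c\right) = \left(14 + c\right) \left(15 + c\right)$)
$F{\left(J,S \right)} = \frac{9}{-4 + S}$
$F{\left(11,-21 \right)} m{\left(2 \right)} + 496 = \frac{9}{-4 - 21} \left(210 + 2^{2} + 29 \cdot 2\right) + 496 = \frac{9}{-25} \left(210 + 4 + 58\right) + 496 = 9 \left(- \frac{1}{25}\right) 272 + 496 = \left(- \frac{9}{25}\right) 272 + 496 = - \frac{2448}{25} + 496 = \frac{9952}{25}$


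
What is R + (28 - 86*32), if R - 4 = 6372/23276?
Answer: -15826087/5819 ≈ -2719.7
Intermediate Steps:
R = 24869/5819 (R = 4 + 6372/23276 = 4 + 6372*(1/23276) = 4 + 1593/5819 = 24869/5819 ≈ 4.2738)
R + (28 - 86*32) = 24869/5819 + (28 - 86*32) = 24869/5819 + (28 - 2752) = 24869/5819 - 2724 = -15826087/5819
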